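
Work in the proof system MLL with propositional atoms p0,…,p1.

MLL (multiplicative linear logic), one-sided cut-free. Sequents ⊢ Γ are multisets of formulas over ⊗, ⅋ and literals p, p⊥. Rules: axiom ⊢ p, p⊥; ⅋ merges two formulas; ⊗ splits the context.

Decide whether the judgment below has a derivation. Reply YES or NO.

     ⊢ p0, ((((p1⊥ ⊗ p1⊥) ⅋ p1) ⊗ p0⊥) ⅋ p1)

Derivation trace:
[⅋]  ⊢ p0, ((((p1⊥ ⊗ p1⊥) ⅋ p1) ⊗ p0⊥) ⅋ p1)
  [⊗]  ⊢ p1, p0, (((p1⊥ ⊗ p1⊥) ⅋ p1) ⊗ p0⊥)
    [⅋]  ⊢ p1, ((p1⊥ ⊗ p1⊥) ⅋ p1)
      [⊗]  ⊢ p1, p1, (p1⊥ ⊗ p1⊥)
        [Ax]  ⊢ p1, p1⊥
        [Ax]  ⊢ p1, p1⊥
    [Ax]  ⊢ p0, p0⊥

Result: YES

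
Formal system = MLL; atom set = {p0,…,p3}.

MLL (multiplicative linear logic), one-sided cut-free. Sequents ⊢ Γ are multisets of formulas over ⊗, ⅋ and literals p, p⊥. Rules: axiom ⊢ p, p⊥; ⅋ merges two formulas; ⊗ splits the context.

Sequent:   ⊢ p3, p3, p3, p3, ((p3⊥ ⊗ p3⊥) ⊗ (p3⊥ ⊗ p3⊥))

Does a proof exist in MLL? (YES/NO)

Derivation (root first):
[⊗]  ⊢ p3, p3, p3, p3, ((p3⊥ ⊗ p3⊥) ⊗ (p3⊥ ⊗ p3⊥))
  [⊗]  ⊢ p3, p3, (p3⊥ ⊗ p3⊥)
    [Ax]  ⊢ p3, p3⊥
    [Ax]  ⊢ p3, p3⊥
  [⊗]  ⊢ p3, p3, (p3⊥ ⊗ p3⊥)
    [Ax]  ⊢ p3, p3⊥
    [Ax]  ⊢ p3, p3⊥

Result: YES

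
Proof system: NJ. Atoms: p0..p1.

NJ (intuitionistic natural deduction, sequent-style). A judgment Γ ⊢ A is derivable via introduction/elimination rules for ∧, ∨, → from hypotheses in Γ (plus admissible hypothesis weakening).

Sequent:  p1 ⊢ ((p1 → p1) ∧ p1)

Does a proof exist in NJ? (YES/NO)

Proof tree:
[∧I] p1 ⊢ ((p1 → p1) ∧ p1)
  [→I]  ⊢ (p1 → p1)
    [Ax] p1 ⊢ p1
  [Ax] p1 ⊢ p1

Result: YES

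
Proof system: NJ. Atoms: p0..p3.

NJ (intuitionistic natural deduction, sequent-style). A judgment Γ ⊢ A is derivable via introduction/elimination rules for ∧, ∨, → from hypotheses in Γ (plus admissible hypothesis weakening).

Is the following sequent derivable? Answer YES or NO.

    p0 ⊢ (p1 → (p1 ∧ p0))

Derivation trace:
[→I] p0 ⊢ (p1 → (p1 ∧ p0))
  [∧I] p1, p0 ⊢ (p1 ∧ p0)
    [Ax] p1 ⊢ p1
    [Ax] p0 ⊢ p0

Result: YES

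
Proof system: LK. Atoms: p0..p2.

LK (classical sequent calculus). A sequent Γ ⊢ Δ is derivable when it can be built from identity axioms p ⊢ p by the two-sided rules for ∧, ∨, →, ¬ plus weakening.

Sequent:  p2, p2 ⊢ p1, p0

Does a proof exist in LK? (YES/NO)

Truth-table refutation:
  v=000: Γ:[p2=F, p2=F] Δ:[p1=F, p0=F] refutes=False
  v=001: Γ:[p2=T, p2=T] Δ:[p1=F, p0=F] refutes=True  ← countermodel

Result: NO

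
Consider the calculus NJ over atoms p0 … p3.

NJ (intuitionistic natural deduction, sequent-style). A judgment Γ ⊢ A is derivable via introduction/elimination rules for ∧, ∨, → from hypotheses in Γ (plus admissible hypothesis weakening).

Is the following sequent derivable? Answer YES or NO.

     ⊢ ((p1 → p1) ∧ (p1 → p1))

Derivation trace:
[∧I]  ⊢ ((p1 → p1) ∧ (p1 → p1))
  [→I]  ⊢ (p1 → p1)
    [Ax] p1 ⊢ p1
  [→I]  ⊢ (p1 → p1)
    [Ax] p1 ⊢ p1

Result: YES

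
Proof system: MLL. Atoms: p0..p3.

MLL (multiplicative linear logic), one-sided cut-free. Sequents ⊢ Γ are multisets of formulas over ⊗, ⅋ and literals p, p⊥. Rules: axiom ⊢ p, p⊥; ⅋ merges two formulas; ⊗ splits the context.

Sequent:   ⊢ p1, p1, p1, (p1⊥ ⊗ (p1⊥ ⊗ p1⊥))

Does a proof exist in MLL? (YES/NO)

Proof tree:
[⊗]  ⊢ p1, p1, p1, (p1⊥ ⊗ (p1⊥ ⊗ p1⊥))
  [Ax]  ⊢ p1, p1⊥
  [⊗]  ⊢ p1, p1, (p1⊥ ⊗ p1⊥)
    [Ax]  ⊢ p1, p1⊥
    [Ax]  ⊢ p1, p1⊥

Result: YES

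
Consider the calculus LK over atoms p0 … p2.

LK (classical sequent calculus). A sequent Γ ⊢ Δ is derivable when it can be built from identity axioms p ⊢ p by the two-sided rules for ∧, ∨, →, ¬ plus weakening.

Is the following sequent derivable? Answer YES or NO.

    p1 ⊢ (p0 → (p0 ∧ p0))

Derivation (root first):
[→R] p1 ⊢ (p0 → (p0 ∧ p0))
  [∧R] p1, p0 ⊢ (p0 ∧ p0)
    [Ax] p0 ⊢ p0
    [WL] p0, p1 ⊢ p0
      [Ax] p0 ⊢ p0

Result: YES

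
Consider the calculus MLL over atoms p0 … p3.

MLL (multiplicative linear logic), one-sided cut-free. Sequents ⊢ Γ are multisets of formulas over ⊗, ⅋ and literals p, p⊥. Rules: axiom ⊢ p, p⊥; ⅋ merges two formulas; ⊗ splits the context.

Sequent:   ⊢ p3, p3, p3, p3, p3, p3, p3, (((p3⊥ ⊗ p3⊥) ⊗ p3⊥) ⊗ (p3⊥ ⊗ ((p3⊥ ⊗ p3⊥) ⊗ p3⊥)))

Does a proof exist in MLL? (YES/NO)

Derivation trace:
[⊗]  ⊢ p3, p3, p3, p3, p3, p3, p3, (((p3⊥ ⊗ p3⊥) ⊗ p3⊥) ⊗ (p3⊥ ⊗ ((p3⊥ ⊗ p3⊥) ⊗ p3⊥)))
  [⊗]  ⊢ p3, p3, p3, ((p3⊥ ⊗ p3⊥) ⊗ p3⊥)
    [⊗]  ⊢ p3, p3, (p3⊥ ⊗ p3⊥)
      [Ax]  ⊢ p3, p3⊥
      [Ax]  ⊢ p3, p3⊥
    [Ax]  ⊢ p3, p3⊥
  [⊗]  ⊢ p3, p3, p3, p3, (p3⊥ ⊗ ((p3⊥ ⊗ p3⊥) ⊗ p3⊥))
    [Ax]  ⊢ p3, p3⊥
    [⊗]  ⊢ p3, p3, p3, ((p3⊥ ⊗ p3⊥) ⊗ p3⊥)
      [⊗]  ⊢ p3, p3, (p3⊥ ⊗ p3⊥)
        [Ax]  ⊢ p3, p3⊥
        [Ax]  ⊢ p3, p3⊥
      [Ax]  ⊢ p3, p3⊥

Result: YES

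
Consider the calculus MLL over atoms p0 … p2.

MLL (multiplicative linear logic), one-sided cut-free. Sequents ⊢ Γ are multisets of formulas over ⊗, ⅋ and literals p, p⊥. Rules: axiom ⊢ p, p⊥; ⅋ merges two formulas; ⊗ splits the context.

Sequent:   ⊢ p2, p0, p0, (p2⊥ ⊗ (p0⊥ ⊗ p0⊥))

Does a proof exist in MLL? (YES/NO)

Derivation (root first):
[⊗]  ⊢ p2, p0, p0, (p2⊥ ⊗ (p0⊥ ⊗ p0⊥))
  [Ax]  ⊢ p2, p2⊥
  [⊗]  ⊢ p0, p0, (p0⊥ ⊗ p0⊥)
    [Ax]  ⊢ p0, p0⊥
    [Ax]  ⊢ p0, p0⊥

Result: YES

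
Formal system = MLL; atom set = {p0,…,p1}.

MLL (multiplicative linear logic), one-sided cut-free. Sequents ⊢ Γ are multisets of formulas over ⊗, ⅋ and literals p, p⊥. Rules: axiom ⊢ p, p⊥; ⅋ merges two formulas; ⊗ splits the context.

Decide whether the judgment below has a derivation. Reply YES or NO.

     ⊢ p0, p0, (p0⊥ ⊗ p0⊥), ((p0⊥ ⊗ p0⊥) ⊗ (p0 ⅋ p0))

Derivation (root first):
[⊗]  ⊢ p0, p0, (p0⊥ ⊗ p0⊥), ((p0⊥ ⊗ p0⊥) ⊗ (p0 ⅋ p0))
  [⊗]  ⊢ p0, p0, (p0⊥ ⊗ p0⊥)
    [Ax]  ⊢ p0, p0⊥
    [Ax]  ⊢ p0, p0⊥
  [⅋]  ⊢ (p0⊥ ⊗ p0⊥), (p0 ⅋ p0)
    [⊗]  ⊢ p0, p0, (p0⊥ ⊗ p0⊥)
      [Ax]  ⊢ p0, p0⊥
      [Ax]  ⊢ p0, p0⊥

Result: YES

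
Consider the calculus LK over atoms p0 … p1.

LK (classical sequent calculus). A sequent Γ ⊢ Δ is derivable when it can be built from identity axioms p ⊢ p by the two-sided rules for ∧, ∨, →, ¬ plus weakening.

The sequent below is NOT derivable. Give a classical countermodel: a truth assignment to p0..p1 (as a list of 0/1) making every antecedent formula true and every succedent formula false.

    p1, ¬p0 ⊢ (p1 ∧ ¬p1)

Search for a countermodel by truth-table:
  v=00: Γ:[p1=F, ¬p0=T] Δ:[(p1 ∧ ¬p1)=F] refutes=False
  v=01: Γ:[p1=T, ¬p0=T] Δ:[(p1 ∧ ¬p1)=F] refutes=True  ← countermodel

Result: [0, 1]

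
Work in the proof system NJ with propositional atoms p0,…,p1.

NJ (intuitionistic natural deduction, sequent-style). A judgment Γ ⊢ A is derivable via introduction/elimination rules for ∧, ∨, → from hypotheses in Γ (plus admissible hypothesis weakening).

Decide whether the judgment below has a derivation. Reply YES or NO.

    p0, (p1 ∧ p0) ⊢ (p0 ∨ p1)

Proof tree:
[Wk] p0, (p1 ∧ p0) ⊢ (p0 ∨ p1)
  [∨I₁] p0 ⊢ (p0 ∨ p1)
    [Ax] p0 ⊢ p0

Result: YES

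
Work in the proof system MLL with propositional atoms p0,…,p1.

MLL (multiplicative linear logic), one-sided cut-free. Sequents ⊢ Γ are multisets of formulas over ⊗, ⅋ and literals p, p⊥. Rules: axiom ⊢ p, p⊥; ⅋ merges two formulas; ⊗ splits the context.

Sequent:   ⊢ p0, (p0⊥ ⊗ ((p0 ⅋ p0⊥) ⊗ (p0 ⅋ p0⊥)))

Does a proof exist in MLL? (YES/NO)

Derivation (root first):
[⊗]  ⊢ p0, (p0⊥ ⊗ ((p0 ⅋ p0⊥) ⊗ (p0 ⅋ p0⊥)))
  [Ax]  ⊢ p0, p0⊥
  [⊗]  ⊢ ((p0 ⅋ p0⊥) ⊗ (p0 ⅋ p0⊥))
    [⅋]  ⊢ (p0 ⅋ p0⊥)
      [Ax]  ⊢ p0, p0⊥
    [⅋]  ⊢ (p0 ⅋ p0⊥)
      [Ax]  ⊢ p0, p0⊥

Result: YES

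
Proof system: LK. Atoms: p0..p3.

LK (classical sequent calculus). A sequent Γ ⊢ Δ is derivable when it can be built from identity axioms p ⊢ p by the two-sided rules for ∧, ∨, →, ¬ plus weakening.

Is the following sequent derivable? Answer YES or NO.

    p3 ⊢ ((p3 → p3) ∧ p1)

Truth-table refutation:
  v=0000: Γ:[p3=F] Δ:[((p3 → p3) ∧ p1)=F] refutes=False
  v=0001: Γ:[p3=T] Δ:[((p3 → p3) ∧ p1)=F] refutes=True  ← countermodel

Result: NO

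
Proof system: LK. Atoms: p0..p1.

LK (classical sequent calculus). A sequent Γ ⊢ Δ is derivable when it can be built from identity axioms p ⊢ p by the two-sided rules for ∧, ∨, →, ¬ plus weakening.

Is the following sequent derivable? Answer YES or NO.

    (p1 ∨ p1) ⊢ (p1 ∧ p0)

Enumerate valuations to refute Γ ⊢ Δ:
  v=00: Γ:[(p1 ∨ p1)=F] Δ:[(p1 ∧ p0)=F] refutes=False
  v=01: Γ:[(p1 ∨ p1)=T] Δ:[(p1 ∧ p0)=F] refutes=True  ← countermodel

Result: NO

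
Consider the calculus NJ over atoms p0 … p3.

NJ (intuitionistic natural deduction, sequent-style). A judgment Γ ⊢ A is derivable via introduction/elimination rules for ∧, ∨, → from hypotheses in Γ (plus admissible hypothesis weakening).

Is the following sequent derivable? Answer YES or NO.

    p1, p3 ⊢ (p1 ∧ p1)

Derivation (root first):
[∧I] p1, p3 ⊢ (p1 ∧ p1)
  [Ax] p1 ⊢ p1
  [Wk] p1, p1, p3 ⊢ p1
    [Wk] p1, p1 ⊢ p1
      [Ax] p1 ⊢ p1

Result: YES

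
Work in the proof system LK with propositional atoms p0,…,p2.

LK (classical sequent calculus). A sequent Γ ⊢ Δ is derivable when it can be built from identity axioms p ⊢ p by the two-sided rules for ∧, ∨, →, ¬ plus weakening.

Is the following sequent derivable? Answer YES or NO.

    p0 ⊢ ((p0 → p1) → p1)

Proof tree:
[→R] p0 ⊢ ((p0 → p1) → p1)
  [→L] p0, (p0 → p1) ⊢ p1
    [Ax] p0 ⊢ p0
    [Ax] p1 ⊢ p1

Result: YES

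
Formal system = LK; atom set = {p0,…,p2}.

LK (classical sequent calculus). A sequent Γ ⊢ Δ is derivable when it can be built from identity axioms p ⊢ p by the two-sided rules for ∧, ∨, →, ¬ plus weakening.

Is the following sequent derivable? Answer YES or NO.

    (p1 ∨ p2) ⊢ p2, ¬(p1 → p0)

Enumerate valuations to refute Γ ⊢ Δ:
  v=000: Γ:[(p1 ∨ p2)=F] Δ:[p2=F, ¬(p1 → p0)=F] refutes=False
  v=001: Γ:[(p1 ∨ p2)=T] Δ:[p2=T, ¬(p1 → p0)=F] refutes=False
  v=010: Γ:[(p1 ∨ p2)=T] Δ:[p2=F, ¬(p1 → p0)=T] refutes=False
  v=011: Γ:[(p1 ∨ p2)=T] Δ:[p2=T, ¬(p1 → p0)=T] refutes=False
  v=100: Γ:[(p1 ∨ p2)=F] Δ:[p2=F, ¬(p1 → p0)=F] refutes=False
  v=101: Γ:[(p1 ∨ p2)=T] Δ:[p2=T, ¬(p1 → p0)=F] refutes=False
  v=110: Γ:[(p1 ∨ p2)=T] Δ:[p2=F, ¬(p1 → p0)=F] refutes=True  ← countermodel

Result: NO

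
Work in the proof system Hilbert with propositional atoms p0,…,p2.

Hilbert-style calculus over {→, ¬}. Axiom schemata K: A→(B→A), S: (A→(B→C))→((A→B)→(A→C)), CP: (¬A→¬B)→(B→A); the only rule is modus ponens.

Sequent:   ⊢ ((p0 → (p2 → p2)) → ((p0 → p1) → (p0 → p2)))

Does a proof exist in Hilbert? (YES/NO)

Search for a countermodel by truth-table:
  v=000: Γ:[] Δ:[((p0 → (p2 → p2)) → ((p0 → p1) → (p0 → p2)))=T] refutes=False
  v=001: Γ:[] Δ:[((p0 → (p2 → p2)) → ((p0 → p1) → (p0 → p2)))=T] refutes=False
  v=010: Γ:[] Δ:[((p0 → (p2 → p2)) → ((p0 → p1) → (p0 → p2)))=T] refutes=False
  v=011: Γ:[] Δ:[((p0 → (p2 → p2)) → ((p0 → p1) → (p0 → p2)))=T] refutes=False
  v=100: Γ:[] Δ:[((p0 → (p2 → p2)) → ((p0 → p1) → (p0 → p2)))=T] refutes=False
  v=101: Γ:[] Δ:[((p0 → (p2 → p2)) → ((p0 → p1) → (p0 → p2)))=T] refutes=False
  v=110: Γ:[] Δ:[((p0 → (p2 → p2)) → ((p0 → p1) → (p0 → p2)))=F] refutes=True  ← countermodel

Result: NO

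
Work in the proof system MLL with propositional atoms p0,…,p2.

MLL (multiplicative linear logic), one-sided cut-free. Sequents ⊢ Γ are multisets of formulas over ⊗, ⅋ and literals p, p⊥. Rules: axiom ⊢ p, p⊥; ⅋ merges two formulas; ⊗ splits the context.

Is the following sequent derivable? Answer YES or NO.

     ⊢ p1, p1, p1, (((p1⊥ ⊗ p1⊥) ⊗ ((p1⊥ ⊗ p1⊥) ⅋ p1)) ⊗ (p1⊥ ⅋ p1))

Derivation (root first):
[⊗]  ⊢ p1, p1, p1, (((p1⊥ ⊗ p1⊥) ⊗ ((p1⊥ ⊗ p1⊥) ⅋ p1)) ⊗ (p1⊥ ⅋ p1))
  [⊗]  ⊢ p1, p1, p1, ((p1⊥ ⊗ p1⊥) ⊗ ((p1⊥ ⊗ p1⊥) ⅋ p1))
    [⊗]  ⊢ p1, p1, (p1⊥ ⊗ p1⊥)
      [Ax]  ⊢ p1, p1⊥
      [Ax]  ⊢ p1, p1⊥
    [⅋]  ⊢ p1, ((p1⊥ ⊗ p1⊥) ⅋ p1)
      [⊗]  ⊢ p1, p1, (p1⊥ ⊗ p1⊥)
        [Ax]  ⊢ p1, p1⊥
        [Ax]  ⊢ p1, p1⊥
  [⅋]  ⊢ (p1⊥ ⅋ p1)
    [Ax]  ⊢ p1, p1⊥

Result: YES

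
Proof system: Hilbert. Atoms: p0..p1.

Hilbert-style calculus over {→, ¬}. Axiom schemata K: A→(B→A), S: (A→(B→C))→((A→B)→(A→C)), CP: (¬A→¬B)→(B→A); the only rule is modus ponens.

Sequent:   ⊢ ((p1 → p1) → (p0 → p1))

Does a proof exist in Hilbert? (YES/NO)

Search for a countermodel by truth-table:
  v=00: Γ:[] Δ:[((p1 → p1) → (p0 → p1))=T] refutes=False
  v=01: Γ:[] Δ:[((p1 → p1) → (p0 → p1))=T] refutes=False
  v=10: Γ:[] Δ:[((p1 → p1) → (p0 → p1))=F] refutes=True  ← countermodel

Result: NO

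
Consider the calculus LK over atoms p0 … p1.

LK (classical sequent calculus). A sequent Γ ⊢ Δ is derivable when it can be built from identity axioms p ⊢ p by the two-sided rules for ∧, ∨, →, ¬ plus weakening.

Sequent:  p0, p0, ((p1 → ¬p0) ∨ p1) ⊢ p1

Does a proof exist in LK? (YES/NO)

Search for a countermodel by truth-table:
  v=00: Γ:[p0=F, p0=F, ((p1 → ¬p0) ∨ p1)=T] Δ:[p1=F] refutes=False
  v=01: Γ:[p0=F, p0=F, ((p1 → ¬p0) ∨ p1)=T] Δ:[p1=T] refutes=False
  v=10: Γ:[p0=T, p0=T, ((p1 → ¬p0) ∨ p1)=T] Δ:[p1=F] refutes=True  ← countermodel

Result: NO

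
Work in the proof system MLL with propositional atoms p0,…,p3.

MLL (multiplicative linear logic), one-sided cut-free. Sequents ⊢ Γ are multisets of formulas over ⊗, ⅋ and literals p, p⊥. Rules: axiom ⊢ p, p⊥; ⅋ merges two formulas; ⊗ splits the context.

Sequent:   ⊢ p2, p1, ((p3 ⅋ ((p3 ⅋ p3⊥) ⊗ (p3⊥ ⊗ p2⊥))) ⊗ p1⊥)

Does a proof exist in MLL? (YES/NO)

Derivation (root first):
[⊗]  ⊢ p2, p1, ((p3 ⅋ ((p3 ⅋ p3⊥) ⊗ (p3⊥ ⊗ p2⊥))) ⊗ p1⊥)
  [⅋]  ⊢ p2, (p3 ⅋ ((p3 ⅋ p3⊥) ⊗ (p3⊥ ⊗ p2⊥)))
    [⊗]  ⊢ p3, p2, ((p3 ⅋ p3⊥) ⊗ (p3⊥ ⊗ p2⊥))
      [⅋]  ⊢ (p3 ⅋ p3⊥)
        [Ax]  ⊢ p3, p3⊥
      [⊗]  ⊢ p3, p2, (p3⊥ ⊗ p2⊥)
        [Ax]  ⊢ p3, p3⊥
        [Ax]  ⊢ p2, p2⊥
  [Ax]  ⊢ p1, p1⊥

Result: YES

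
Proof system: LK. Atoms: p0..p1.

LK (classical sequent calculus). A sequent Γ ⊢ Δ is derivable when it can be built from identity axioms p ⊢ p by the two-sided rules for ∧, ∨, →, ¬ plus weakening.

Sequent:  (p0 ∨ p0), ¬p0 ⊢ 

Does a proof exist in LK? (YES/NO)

Derivation (root first):
[¬L] (p0 ∨ p0), ¬p0 ⊢ 
  [∨L] (p0 ∨ p0) ⊢ p0
    [Ax] p0 ⊢ p0
    [Ax] p0 ⊢ p0

Result: YES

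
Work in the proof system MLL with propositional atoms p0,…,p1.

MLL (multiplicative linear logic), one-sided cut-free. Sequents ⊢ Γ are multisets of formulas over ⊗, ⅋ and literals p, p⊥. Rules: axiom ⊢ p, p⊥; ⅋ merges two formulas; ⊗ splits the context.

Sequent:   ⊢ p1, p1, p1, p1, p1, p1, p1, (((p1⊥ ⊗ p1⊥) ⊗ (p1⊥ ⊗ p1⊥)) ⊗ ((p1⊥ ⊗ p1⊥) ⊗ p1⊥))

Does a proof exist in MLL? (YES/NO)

Derivation trace:
[⊗]  ⊢ p1, p1, p1, p1, p1, p1, p1, (((p1⊥ ⊗ p1⊥) ⊗ (p1⊥ ⊗ p1⊥)) ⊗ ((p1⊥ ⊗ p1⊥) ⊗ p1⊥))
  [⊗]  ⊢ p1, p1, p1, p1, ((p1⊥ ⊗ p1⊥) ⊗ (p1⊥ ⊗ p1⊥))
    [⊗]  ⊢ p1, p1, (p1⊥ ⊗ p1⊥)
      [Ax]  ⊢ p1, p1⊥
      [Ax]  ⊢ p1, p1⊥
    [⊗]  ⊢ p1, p1, (p1⊥ ⊗ p1⊥)
      [Ax]  ⊢ p1, p1⊥
      [Ax]  ⊢ p1, p1⊥
  [⊗]  ⊢ p1, p1, p1, ((p1⊥ ⊗ p1⊥) ⊗ p1⊥)
    [⊗]  ⊢ p1, p1, (p1⊥ ⊗ p1⊥)
      [Ax]  ⊢ p1, p1⊥
      [Ax]  ⊢ p1, p1⊥
    [Ax]  ⊢ p1, p1⊥

Result: YES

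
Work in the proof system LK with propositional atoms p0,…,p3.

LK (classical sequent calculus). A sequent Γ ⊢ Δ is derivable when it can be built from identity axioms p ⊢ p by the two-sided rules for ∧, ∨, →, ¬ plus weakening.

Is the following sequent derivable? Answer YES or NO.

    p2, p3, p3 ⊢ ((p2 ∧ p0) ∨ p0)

Search for a countermodel by truth-table:
  v=0000: Γ:[p2=F, p3=F, p3=F] Δ:[((p2 ∧ p0) ∨ p0)=F] refutes=False
  v=0001: Γ:[p2=F, p3=T, p3=T] Δ:[((p2 ∧ p0) ∨ p0)=F] refutes=False
  v=0010: Γ:[p2=T, p3=F, p3=F] Δ:[((p2 ∧ p0) ∨ p0)=F] refutes=False
  v=0011: Γ:[p2=T, p3=T, p3=T] Δ:[((p2 ∧ p0) ∨ p0)=F] refutes=True  ← countermodel

Result: NO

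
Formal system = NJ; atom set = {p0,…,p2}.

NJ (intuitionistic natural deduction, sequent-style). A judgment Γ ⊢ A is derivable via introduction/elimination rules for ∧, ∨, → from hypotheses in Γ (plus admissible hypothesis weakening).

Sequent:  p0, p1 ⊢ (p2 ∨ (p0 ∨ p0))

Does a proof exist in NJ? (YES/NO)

Proof tree:
[∨I₂] p0, p1 ⊢ (p2 ∨ (p0 ∨ p0))
  [∨I₂] p0, p1 ⊢ (p0 ∨ p0)
    [Wk] p0, p1 ⊢ p0
      [Ax] p0 ⊢ p0

Result: YES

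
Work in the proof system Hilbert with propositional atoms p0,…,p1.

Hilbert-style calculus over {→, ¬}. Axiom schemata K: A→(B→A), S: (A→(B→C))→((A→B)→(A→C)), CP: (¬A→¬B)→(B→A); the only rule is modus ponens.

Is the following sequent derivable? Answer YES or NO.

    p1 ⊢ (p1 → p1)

Derivation trace:
[MP] p1 ⊢ (p1 → p1)
  [K]  ⊢ (p1 → (p1 → p1))
  [MP] p1 ⊢ p1
    [MP] p1 ⊢ (p1 → p1)
      [K]  ⊢ (p1 → (p1 → p1))
      [Hyp] p1 ⊢ p1
    [Hyp] p1 ⊢ p1

Result: YES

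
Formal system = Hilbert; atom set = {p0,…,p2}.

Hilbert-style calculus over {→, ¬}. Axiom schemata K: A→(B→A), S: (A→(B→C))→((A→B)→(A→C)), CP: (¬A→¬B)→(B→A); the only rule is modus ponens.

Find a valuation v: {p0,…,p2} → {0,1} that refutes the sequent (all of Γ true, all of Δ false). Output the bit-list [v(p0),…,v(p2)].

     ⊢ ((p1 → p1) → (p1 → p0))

Truth-table refutation:
  v=000: Γ:[] Δ:[((p1 → p1) → (p1 → p0))=T] refutes=False
  v=001: Γ:[] Δ:[((p1 → p1) → (p1 → p0))=T] refutes=False
  v=010: Γ:[] Δ:[((p1 → p1) → (p1 → p0))=F] refutes=True  ← countermodel

Result: [0, 1, 0]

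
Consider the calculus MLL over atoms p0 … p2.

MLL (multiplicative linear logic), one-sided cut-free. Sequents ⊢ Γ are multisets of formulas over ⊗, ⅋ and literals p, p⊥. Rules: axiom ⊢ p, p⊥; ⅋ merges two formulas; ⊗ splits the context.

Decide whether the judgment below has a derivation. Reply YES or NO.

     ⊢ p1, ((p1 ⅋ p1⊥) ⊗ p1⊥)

Derivation trace:
[⊗]  ⊢ p1, ((p1 ⅋ p1⊥) ⊗ p1⊥)
  [⅋]  ⊢ (p1 ⅋ p1⊥)
    [Ax]  ⊢ p1, p1⊥
  [Ax]  ⊢ p1, p1⊥

Result: YES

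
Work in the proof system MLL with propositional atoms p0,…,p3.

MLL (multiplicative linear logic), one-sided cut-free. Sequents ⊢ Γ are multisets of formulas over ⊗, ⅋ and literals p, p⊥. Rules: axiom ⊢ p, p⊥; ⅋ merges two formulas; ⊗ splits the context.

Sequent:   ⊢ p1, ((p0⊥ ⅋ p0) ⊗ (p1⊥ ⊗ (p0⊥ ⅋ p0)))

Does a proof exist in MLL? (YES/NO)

Derivation trace:
[⊗]  ⊢ p1, ((p0⊥ ⅋ p0) ⊗ (p1⊥ ⊗ (p0⊥ ⅋ p0)))
  [⅋]  ⊢ (p0⊥ ⅋ p0)
    [Ax]  ⊢ p0, p0⊥
  [⊗]  ⊢ p1, (p1⊥ ⊗ (p0⊥ ⅋ p0))
    [Ax]  ⊢ p1, p1⊥
    [⅋]  ⊢ (p0⊥ ⅋ p0)
      [Ax]  ⊢ p0, p0⊥

Result: YES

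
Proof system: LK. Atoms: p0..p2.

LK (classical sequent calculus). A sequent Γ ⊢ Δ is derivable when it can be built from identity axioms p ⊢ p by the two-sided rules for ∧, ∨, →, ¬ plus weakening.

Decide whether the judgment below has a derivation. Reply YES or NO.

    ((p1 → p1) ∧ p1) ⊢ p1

Derivation trace:
[∧L] ((p1 → p1) ∧ p1) ⊢ p1
  [→L] p1, (p1 → p1) ⊢ p1
    [Ax] p1 ⊢ p1
    [WR] p1 ⊢ p1, p1
      [Ax] p1 ⊢ p1

Result: YES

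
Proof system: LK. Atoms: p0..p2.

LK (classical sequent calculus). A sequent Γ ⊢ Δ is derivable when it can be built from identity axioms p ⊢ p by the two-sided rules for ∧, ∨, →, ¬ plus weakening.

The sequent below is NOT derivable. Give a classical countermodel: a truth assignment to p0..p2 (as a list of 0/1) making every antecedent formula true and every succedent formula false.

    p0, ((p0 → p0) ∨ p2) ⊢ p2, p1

Search for a countermodel by truth-table:
  v=000: Γ:[p0=F, ((p0 → p0) ∨ p2)=T] Δ:[p2=F, p1=F] refutes=False
  v=001: Γ:[p0=F, ((p0 → p0) ∨ p2)=T] Δ:[p2=T, p1=F] refutes=False
  v=010: Γ:[p0=F, ((p0 → p0) ∨ p2)=T] Δ:[p2=F, p1=T] refutes=False
  v=011: Γ:[p0=F, ((p0 → p0) ∨ p2)=T] Δ:[p2=T, p1=T] refutes=False
  v=100: Γ:[p0=T, ((p0 → p0) ∨ p2)=T] Δ:[p2=F, p1=F] refutes=True  ← countermodel

Result: [1, 0, 0]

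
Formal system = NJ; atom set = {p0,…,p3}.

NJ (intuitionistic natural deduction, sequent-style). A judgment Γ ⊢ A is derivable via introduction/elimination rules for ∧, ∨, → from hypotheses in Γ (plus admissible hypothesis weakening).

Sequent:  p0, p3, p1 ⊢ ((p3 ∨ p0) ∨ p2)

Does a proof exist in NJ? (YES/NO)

Derivation (root first):
[Wk] p0, p3, p1 ⊢ ((p3 ∨ p0) ∨ p2)
  [∨I₁] p0, p3 ⊢ ((p3 ∨ p0) ∨ p2)
    [Wk] p0, p3 ⊢ (p3 ∨ p0)
      [∨I₂] p0 ⊢ (p3 ∨ p0)
        [Ax] p0 ⊢ p0

Result: YES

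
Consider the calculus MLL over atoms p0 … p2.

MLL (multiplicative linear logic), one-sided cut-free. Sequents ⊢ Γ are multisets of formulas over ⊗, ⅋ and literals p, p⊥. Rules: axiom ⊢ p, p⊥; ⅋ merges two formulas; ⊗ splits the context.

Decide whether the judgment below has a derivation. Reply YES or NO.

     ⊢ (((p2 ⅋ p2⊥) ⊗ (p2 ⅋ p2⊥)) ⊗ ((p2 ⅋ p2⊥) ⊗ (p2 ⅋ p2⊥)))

Proof tree:
[⊗]  ⊢ (((p2 ⅋ p2⊥) ⊗ (p2 ⅋ p2⊥)) ⊗ ((p2 ⅋ p2⊥) ⊗ (p2 ⅋ p2⊥)))
  [⊗]  ⊢ ((p2 ⅋ p2⊥) ⊗ (p2 ⅋ p2⊥))
    [⅋]  ⊢ (p2 ⅋ p2⊥)
      [Ax]  ⊢ p2, p2⊥
    [⅋]  ⊢ (p2 ⅋ p2⊥)
      [Ax]  ⊢ p2, p2⊥
  [⊗]  ⊢ ((p2 ⅋ p2⊥) ⊗ (p2 ⅋ p2⊥))
    [⅋]  ⊢ (p2 ⅋ p2⊥)
      [Ax]  ⊢ p2, p2⊥
    [⅋]  ⊢ (p2 ⅋ p2⊥)
      [Ax]  ⊢ p2, p2⊥

Result: YES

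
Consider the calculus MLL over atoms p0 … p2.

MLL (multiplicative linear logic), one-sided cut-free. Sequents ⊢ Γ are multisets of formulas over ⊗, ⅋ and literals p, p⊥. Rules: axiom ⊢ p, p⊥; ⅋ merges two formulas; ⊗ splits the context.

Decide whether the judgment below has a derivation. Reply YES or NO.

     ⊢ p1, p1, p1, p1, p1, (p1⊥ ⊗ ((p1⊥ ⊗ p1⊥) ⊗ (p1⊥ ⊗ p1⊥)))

Derivation trace:
[⊗]  ⊢ p1, p1, p1, p1, p1, (p1⊥ ⊗ ((p1⊥ ⊗ p1⊥) ⊗ (p1⊥ ⊗ p1⊥)))
  [Ax]  ⊢ p1, p1⊥
  [⊗]  ⊢ p1, p1, p1, p1, ((p1⊥ ⊗ p1⊥) ⊗ (p1⊥ ⊗ p1⊥))
    [⊗]  ⊢ p1, p1, (p1⊥ ⊗ p1⊥)
      [Ax]  ⊢ p1, p1⊥
      [Ax]  ⊢ p1, p1⊥
    [⊗]  ⊢ p1, p1, (p1⊥ ⊗ p1⊥)
      [Ax]  ⊢ p1, p1⊥
      [Ax]  ⊢ p1, p1⊥

Result: YES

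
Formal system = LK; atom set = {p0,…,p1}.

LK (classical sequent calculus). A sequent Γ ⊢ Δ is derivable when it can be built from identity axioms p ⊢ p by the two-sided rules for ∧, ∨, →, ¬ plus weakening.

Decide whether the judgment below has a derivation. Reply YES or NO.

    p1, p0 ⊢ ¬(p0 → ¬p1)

Proof tree:
[¬R] p1, p0 ⊢ ¬(p0 → ¬p1)
  [→L] p1, p0, (p0 → ¬p1) ⊢ 
    [Ax] p0 ⊢ p0
    [¬L] p1, ¬p1 ⊢ 
      [Ax] p1 ⊢ p1

Result: YES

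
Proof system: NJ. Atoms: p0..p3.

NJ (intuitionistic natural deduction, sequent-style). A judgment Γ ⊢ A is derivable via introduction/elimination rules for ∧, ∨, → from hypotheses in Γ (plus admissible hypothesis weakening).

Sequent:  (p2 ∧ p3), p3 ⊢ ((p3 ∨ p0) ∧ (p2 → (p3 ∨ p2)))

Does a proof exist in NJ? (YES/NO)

Derivation trace:
[∧I] (p2 ∧ p3), p3 ⊢ ((p3 ∨ p0) ∧ (p2 → (p3 ∨ p2)))
  [∨I₁] p3, (p2 ∧ p3) ⊢ (p3 ∨ p0)
    [Wk] p3, (p2 ∧ p3) ⊢ p3
      [Ax] p3 ⊢ p3
  [→I]  ⊢ (p2 → (p3 ∨ p2))
    [∨I₂] p2 ⊢ (p3 ∨ p2)
      [Ax] p2 ⊢ p2

Result: YES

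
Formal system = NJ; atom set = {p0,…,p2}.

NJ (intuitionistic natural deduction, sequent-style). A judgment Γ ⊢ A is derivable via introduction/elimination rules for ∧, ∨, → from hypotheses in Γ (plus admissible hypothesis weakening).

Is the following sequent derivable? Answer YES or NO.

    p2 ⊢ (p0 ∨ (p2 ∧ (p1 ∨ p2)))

Derivation (root first):
[∨I₂] p2 ⊢ (p0 ∨ (p2 ∧ (p1 ∨ p2)))
  [∧I] p2 ⊢ (p2 ∧ (p1 ∨ p2))
    [Ax] p2 ⊢ p2
    [∨I₂] p2 ⊢ (p1 ∨ p2)
      [Ax] p2 ⊢ p2

Result: YES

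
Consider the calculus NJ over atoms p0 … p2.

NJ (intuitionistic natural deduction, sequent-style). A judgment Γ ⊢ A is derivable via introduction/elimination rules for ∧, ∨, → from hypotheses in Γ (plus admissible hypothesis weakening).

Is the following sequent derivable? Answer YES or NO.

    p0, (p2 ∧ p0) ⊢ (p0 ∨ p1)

Proof tree:
[∨I₁] p0, (p2 ∧ p0) ⊢ (p0 ∨ p1)
  [Wk] p0, (p2 ∧ p0) ⊢ p0
    [Ax] p0 ⊢ p0

Result: YES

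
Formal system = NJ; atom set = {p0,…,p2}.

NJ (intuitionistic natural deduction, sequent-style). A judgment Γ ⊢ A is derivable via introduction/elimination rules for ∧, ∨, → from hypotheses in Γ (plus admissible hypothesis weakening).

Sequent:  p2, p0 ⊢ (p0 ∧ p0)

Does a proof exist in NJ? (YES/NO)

Derivation trace:
[∧I] p2, p0 ⊢ (p0 ∧ p0)
  [Wk] p0, p2 ⊢ p0
    [Ax] p0 ⊢ p0
  [Ax] p0 ⊢ p0

Result: YES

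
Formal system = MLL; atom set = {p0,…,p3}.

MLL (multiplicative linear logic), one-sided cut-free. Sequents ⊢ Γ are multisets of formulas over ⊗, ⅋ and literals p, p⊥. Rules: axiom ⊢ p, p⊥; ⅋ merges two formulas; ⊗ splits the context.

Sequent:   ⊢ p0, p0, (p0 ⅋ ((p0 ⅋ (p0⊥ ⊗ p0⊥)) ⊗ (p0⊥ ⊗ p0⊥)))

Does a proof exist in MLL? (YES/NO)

Derivation (root first):
[⅋]  ⊢ p0, p0, (p0 ⅋ ((p0 ⅋ (p0⊥ ⊗ p0⊥)) ⊗ (p0⊥ ⊗ p0⊥)))
  [⊗]  ⊢ p0, p0, p0, ((p0 ⅋ (p0⊥ ⊗ p0⊥)) ⊗ (p0⊥ ⊗ p0⊥))
    [⅋]  ⊢ p0, (p0 ⅋ (p0⊥ ⊗ p0⊥))
      [⊗]  ⊢ p0, p0, (p0⊥ ⊗ p0⊥)
        [Ax]  ⊢ p0, p0⊥
        [Ax]  ⊢ p0, p0⊥
    [⊗]  ⊢ p0, p0, (p0⊥ ⊗ p0⊥)
      [Ax]  ⊢ p0, p0⊥
      [Ax]  ⊢ p0, p0⊥

Result: YES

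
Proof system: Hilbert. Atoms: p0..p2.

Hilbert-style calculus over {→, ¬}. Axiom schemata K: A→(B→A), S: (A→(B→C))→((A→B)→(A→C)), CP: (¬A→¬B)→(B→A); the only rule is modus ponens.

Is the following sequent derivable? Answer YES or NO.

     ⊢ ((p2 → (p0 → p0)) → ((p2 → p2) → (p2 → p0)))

Enumerate valuations to refute Γ ⊢ Δ:
  v=000: Γ:[] Δ:[((p2 → (p0 → p0)) → ((p2 → p2) → (p2 → p0)))=T] refutes=False
  v=001: Γ:[] Δ:[((p2 → (p0 → p0)) → ((p2 → p2) → (p2 → p0)))=F] refutes=True  ← countermodel

Result: NO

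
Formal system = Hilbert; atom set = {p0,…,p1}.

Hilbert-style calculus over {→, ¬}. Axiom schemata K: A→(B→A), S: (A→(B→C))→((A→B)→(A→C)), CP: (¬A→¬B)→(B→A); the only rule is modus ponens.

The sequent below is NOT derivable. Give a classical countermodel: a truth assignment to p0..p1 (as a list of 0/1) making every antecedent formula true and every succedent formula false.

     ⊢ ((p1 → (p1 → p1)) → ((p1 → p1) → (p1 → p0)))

Truth-table refutation:
  v=00: Γ:[] Δ:[((p1 → (p1 → p1)) → ((p1 → p1) → (p1 → p0)))=T] refutes=False
  v=01: Γ:[] Δ:[((p1 → (p1 → p1)) → ((p1 → p1) → (p1 → p0)))=F] refutes=True  ← countermodel

Result: [0, 1]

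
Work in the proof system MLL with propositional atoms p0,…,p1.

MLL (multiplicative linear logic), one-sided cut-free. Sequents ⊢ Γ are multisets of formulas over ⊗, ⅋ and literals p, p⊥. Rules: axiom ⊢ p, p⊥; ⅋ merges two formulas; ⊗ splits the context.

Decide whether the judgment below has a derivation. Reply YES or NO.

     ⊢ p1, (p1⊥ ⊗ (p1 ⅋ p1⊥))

Derivation trace:
[⊗]  ⊢ p1, (p1⊥ ⊗ (p1 ⅋ p1⊥))
  [Ax]  ⊢ p1, p1⊥
  [⅋]  ⊢ (p1 ⅋ p1⊥)
    [Ax]  ⊢ p1, p1⊥

Result: YES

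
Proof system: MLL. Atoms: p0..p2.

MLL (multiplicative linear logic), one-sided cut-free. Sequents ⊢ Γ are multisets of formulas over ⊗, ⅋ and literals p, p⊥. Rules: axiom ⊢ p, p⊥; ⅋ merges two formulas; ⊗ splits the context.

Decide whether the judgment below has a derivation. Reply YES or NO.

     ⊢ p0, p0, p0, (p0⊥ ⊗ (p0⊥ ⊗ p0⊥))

Proof tree:
[⊗]  ⊢ p0, p0, p0, (p0⊥ ⊗ (p0⊥ ⊗ p0⊥))
  [Ax]  ⊢ p0, p0⊥
  [⊗]  ⊢ p0, p0, (p0⊥ ⊗ p0⊥)
    [Ax]  ⊢ p0, p0⊥
    [Ax]  ⊢ p0, p0⊥

Result: YES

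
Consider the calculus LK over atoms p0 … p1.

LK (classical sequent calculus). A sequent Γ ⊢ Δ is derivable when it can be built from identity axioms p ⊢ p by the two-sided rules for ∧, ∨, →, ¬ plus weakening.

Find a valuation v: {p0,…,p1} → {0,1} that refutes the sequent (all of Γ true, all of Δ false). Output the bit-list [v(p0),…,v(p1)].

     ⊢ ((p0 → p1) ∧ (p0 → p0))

Search for a countermodel by truth-table:
  v=00: Γ:[] Δ:[((p0 → p1) ∧ (p0 → p0))=T] refutes=False
  v=01: Γ:[] Δ:[((p0 → p1) ∧ (p0 → p0))=T] refutes=False
  v=10: Γ:[] Δ:[((p0 → p1) ∧ (p0 → p0))=F] refutes=True  ← countermodel

Result: [1, 0]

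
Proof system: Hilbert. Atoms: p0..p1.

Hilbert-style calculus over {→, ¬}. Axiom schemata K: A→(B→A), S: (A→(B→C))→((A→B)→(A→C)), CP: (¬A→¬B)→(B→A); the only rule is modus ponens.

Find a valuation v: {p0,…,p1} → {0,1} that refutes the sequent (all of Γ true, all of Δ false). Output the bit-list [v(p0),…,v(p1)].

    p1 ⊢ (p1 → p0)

Enumerate valuations to refute Γ ⊢ Δ:
  v=00: Γ:[p1=F] Δ:[(p1 → p0)=T] refutes=False
  v=01: Γ:[p1=T] Δ:[(p1 → p0)=F] refutes=True  ← countermodel

Result: [0, 1]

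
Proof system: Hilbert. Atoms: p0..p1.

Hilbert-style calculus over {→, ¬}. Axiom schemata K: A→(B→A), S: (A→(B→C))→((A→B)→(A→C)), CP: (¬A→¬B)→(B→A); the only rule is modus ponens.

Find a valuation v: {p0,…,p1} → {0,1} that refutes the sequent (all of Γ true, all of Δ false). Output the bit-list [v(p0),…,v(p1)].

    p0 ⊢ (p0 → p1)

Enumerate valuations to refute Γ ⊢ Δ:
  v=00: Γ:[p0=F] Δ:[(p0 → p1)=T] refutes=False
  v=01: Γ:[p0=F] Δ:[(p0 → p1)=T] refutes=False
  v=10: Γ:[p0=T] Δ:[(p0 → p1)=F] refutes=True  ← countermodel

Result: [1, 0]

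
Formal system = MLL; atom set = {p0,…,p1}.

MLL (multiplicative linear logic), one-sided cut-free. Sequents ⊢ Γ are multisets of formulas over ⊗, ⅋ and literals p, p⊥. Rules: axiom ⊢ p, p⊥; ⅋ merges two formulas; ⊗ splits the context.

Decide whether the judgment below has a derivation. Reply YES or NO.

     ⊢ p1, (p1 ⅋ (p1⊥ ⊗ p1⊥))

Derivation trace:
[⅋]  ⊢ p1, (p1 ⅋ (p1⊥ ⊗ p1⊥))
  [⊗]  ⊢ p1, p1, (p1⊥ ⊗ p1⊥)
    [Ax]  ⊢ p1, p1⊥
    [Ax]  ⊢ p1, p1⊥

Result: YES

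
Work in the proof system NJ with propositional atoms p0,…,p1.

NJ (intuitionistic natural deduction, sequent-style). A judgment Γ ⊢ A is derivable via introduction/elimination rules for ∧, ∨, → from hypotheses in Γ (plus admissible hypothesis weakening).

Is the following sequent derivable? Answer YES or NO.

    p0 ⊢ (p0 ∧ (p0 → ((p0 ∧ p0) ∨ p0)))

Derivation (root first):
[∧I] p0 ⊢ (p0 ∧ (p0 → ((p0 ∧ p0) ∨ p0)))
  [Ax] p0 ⊢ p0
  [→I]  ⊢ (p0 → ((p0 ∧ p0) ∨ p0))
    [∨I₁] p0 ⊢ ((p0 ∧ p0) ∨ p0)
      [∧I] p0 ⊢ (p0 ∧ p0)
        [Ax] p0 ⊢ p0
        [Ax] p0 ⊢ p0

Result: YES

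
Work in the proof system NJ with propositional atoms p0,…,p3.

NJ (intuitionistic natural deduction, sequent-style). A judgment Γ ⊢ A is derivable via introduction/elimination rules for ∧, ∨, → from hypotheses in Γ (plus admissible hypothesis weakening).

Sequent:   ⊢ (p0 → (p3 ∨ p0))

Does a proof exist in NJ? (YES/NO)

Proof tree:
[→I]  ⊢ (p0 → (p3 ∨ p0))
  [∨I₂] p0 ⊢ (p3 ∨ p0)
    [Ax] p0 ⊢ p0

Result: YES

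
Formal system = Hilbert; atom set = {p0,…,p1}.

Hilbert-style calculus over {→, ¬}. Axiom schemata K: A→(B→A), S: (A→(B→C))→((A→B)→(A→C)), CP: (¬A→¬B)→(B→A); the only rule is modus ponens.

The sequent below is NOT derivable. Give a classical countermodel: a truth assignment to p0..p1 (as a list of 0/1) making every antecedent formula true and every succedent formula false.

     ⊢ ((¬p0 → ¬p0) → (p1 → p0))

Enumerate valuations to refute Γ ⊢ Δ:
  v=00: Γ:[] Δ:[((¬p0 → ¬p0) → (p1 → p0))=T] refutes=False
  v=01: Γ:[] Δ:[((¬p0 → ¬p0) → (p1 → p0))=F] refutes=True  ← countermodel

Result: [0, 1]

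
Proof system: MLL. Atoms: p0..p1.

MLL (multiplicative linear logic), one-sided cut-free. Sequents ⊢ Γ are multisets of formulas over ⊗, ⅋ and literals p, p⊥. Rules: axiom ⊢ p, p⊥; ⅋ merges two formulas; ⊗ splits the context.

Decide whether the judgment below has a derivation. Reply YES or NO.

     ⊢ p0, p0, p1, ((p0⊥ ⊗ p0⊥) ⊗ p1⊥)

Derivation trace:
[⊗]  ⊢ p0, p0, p1, ((p0⊥ ⊗ p0⊥) ⊗ p1⊥)
  [⊗]  ⊢ p0, p0, (p0⊥ ⊗ p0⊥)
    [Ax]  ⊢ p0, p0⊥
    [Ax]  ⊢ p0, p0⊥
  [Ax]  ⊢ p1, p1⊥

Result: YES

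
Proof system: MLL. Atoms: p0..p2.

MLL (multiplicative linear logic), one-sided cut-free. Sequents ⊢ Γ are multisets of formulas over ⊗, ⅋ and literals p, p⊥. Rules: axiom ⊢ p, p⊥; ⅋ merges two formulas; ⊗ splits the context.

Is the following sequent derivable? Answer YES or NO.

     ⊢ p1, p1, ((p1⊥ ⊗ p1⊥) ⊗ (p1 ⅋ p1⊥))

Proof tree:
[⊗]  ⊢ p1, p1, ((p1⊥ ⊗ p1⊥) ⊗ (p1 ⅋ p1⊥))
  [⊗]  ⊢ p1, p1, (p1⊥ ⊗ p1⊥)
    [Ax]  ⊢ p1, p1⊥
    [Ax]  ⊢ p1, p1⊥
  [⅋]  ⊢ (p1 ⅋ p1⊥)
    [Ax]  ⊢ p1, p1⊥

Result: YES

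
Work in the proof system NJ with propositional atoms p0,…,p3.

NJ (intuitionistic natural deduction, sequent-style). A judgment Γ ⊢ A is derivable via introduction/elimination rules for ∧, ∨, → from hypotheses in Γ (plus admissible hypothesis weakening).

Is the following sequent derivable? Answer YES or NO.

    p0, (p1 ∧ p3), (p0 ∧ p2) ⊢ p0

Proof tree:
[Wk] p0, (p1 ∧ p3), (p0 ∧ p2) ⊢ p0
  [Wk] p0, (p1 ∧ p3) ⊢ p0
    [Ax] p0 ⊢ p0

Result: YES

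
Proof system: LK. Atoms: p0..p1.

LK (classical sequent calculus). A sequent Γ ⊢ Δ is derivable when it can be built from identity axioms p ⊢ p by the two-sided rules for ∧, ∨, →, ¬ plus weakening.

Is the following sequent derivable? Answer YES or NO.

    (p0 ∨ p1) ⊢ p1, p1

Search for a countermodel by truth-table:
  v=00: Γ:[(p0 ∨ p1)=F] Δ:[p1=F, p1=F] refutes=False
  v=01: Γ:[(p0 ∨ p1)=T] Δ:[p1=T, p1=T] refutes=False
  v=10: Γ:[(p0 ∨ p1)=T] Δ:[p1=F, p1=F] refutes=True  ← countermodel

Result: NO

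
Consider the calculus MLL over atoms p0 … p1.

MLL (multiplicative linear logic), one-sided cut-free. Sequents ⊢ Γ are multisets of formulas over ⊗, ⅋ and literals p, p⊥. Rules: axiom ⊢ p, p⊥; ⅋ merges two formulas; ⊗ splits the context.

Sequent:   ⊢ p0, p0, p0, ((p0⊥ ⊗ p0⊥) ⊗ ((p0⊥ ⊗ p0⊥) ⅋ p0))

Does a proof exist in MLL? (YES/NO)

Proof tree:
[⊗]  ⊢ p0, p0, p0, ((p0⊥ ⊗ p0⊥) ⊗ ((p0⊥ ⊗ p0⊥) ⅋ p0))
  [⊗]  ⊢ p0, p0, (p0⊥ ⊗ p0⊥)
    [Ax]  ⊢ p0, p0⊥
    [Ax]  ⊢ p0, p0⊥
  [⅋]  ⊢ p0, ((p0⊥ ⊗ p0⊥) ⅋ p0)
    [⊗]  ⊢ p0, p0, (p0⊥ ⊗ p0⊥)
      [Ax]  ⊢ p0, p0⊥
      [Ax]  ⊢ p0, p0⊥

Result: YES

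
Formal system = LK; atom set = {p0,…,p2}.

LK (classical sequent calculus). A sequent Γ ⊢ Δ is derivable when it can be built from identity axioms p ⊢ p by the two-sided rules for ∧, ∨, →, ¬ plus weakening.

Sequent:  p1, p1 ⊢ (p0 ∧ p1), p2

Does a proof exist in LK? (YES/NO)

Search for a countermodel by truth-table:
  v=000: Γ:[p1=F, p1=F] Δ:[(p0 ∧ p1)=F, p2=F] refutes=False
  v=001: Γ:[p1=F, p1=F] Δ:[(p0 ∧ p1)=F, p2=T] refutes=False
  v=010: Γ:[p1=T, p1=T] Δ:[(p0 ∧ p1)=F, p2=F] refutes=True  ← countermodel

Result: NO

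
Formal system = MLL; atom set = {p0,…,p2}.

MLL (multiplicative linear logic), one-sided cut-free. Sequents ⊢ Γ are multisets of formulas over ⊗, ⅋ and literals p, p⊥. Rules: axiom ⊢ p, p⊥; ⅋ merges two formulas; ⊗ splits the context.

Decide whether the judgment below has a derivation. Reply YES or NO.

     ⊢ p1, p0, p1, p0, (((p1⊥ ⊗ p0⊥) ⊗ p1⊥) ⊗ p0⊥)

Derivation trace:
[⊗]  ⊢ p1, p0, p1, p0, (((p1⊥ ⊗ p0⊥) ⊗ p1⊥) ⊗ p0⊥)
  [⊗]  ⊢ p1, p0, p1, ((p1⊥ ⊗ p0⊥) ⊗ p1⊥)
    [⊗]  ⊢ p1, p0, (p1⊥ ⊗ p0⊥)
      [Ax]  ⊢ p1, p1⊥
      [Ax]  ⊢ p0, p0⊥
    [Ax]  ⊢ p1, p1⊥
  [Ax]  ⊢ p0, p0⊥

Result: YES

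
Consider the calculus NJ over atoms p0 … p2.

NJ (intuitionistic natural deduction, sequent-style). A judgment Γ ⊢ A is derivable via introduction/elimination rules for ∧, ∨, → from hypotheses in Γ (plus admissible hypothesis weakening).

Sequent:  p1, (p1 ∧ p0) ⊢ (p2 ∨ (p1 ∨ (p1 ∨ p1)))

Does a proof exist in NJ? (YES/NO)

Derivation (root first):
[∨I₂] p1, (p1 ∧ p0) ⊢ (p2 ∨ (p1 ∨ (p1 ∨ p1)))
  [∨I₂] p1, (p1 ∧ p0) ⊢ (p1 ∨ (p1 ∨ p1))
    [∨I₂] p1, (p1 ∧ p0) ⊢ (p1 ∨ p1)
      [Wk] p1, (p1 ∧ p0) ⊢ p1
        [Ax] p1 ⊢ p1

Result: YES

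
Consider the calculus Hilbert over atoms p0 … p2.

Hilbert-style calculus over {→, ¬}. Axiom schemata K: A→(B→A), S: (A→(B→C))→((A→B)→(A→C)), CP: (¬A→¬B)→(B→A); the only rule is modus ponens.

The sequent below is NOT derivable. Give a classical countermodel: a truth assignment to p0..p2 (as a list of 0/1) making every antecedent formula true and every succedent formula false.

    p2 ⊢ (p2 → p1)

Truth-table refutation:
  v=000: Γ:[p2=F] Δ:[(p2 → p1)=T] refutes=False
  v=001: Γ:[p2=T] Δ:[(p2 → p1)=F] refutes=True  ← countermodel

Result: [0, 0, 1]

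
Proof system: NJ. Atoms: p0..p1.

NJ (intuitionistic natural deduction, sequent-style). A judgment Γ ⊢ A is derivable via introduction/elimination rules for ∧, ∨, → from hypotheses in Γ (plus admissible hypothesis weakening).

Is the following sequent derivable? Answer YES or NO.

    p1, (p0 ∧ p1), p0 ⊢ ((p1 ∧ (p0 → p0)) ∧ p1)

Derivation trace:
[∧I] p1, (p0 ∧ p1), p0 ⊢ ((p1 ∧ (p0 → p0)) ∧ p1)
  [∧I] p1, p0 ⊢ (p1 ∧ (p0 → p0))
    [Wk] p1, p0, p0 ⊢ p1
      [Wk] p1, p0 ⊢ p1
        [Ax] p1 ⊢ p1
    [→I]  ⊢ (p0 → p0)
      [Ax] p0 ⊢ p0
  [Wk] p1, (p0 ∧ p1) ⊢ p1
    [Ax] p1 ⊢ p1

Result: YES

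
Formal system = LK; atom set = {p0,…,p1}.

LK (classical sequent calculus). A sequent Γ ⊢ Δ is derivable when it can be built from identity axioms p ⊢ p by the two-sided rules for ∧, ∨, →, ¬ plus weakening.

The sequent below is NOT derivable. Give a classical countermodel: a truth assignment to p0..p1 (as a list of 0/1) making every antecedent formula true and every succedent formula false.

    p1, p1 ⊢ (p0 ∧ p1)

Enumerate valuations to refute Γ ⊢ Δ:
  v=00: Γ:[p1=F, p1=F] Δ:[(p0 ∧ p1)=F] refutes=False
  v=01: Γ:[p1=T, p1=T] Δ:[(p0 ∧ p1)=F] refutes=True  ← countermodel

Result: [0, 1]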